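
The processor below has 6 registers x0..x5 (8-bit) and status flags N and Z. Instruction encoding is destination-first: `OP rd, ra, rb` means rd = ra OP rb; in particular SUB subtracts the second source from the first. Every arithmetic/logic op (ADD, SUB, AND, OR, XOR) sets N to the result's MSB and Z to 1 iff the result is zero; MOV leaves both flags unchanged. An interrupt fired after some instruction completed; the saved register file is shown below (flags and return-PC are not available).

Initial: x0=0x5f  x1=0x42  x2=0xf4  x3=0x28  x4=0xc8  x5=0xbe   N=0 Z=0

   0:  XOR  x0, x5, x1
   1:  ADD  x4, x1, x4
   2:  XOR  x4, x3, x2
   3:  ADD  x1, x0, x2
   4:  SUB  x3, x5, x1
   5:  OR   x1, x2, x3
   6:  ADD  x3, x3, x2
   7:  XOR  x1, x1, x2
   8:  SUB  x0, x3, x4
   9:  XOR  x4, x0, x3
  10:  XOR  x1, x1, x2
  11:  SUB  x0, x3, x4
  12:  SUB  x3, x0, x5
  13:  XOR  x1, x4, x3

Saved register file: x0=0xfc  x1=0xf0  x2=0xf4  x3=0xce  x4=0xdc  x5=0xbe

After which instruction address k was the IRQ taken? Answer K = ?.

after  0: x0=0xfc x1=0x42 x2=0xf4 x3=0x28 x4=0xc8 x5=0xbe  N=1 Z=0
after  1: x0=0xfc x1=0x42 x2=0xf4 x3=0x28 x4=0x0a x5=0xbe  N=0 Z=0
after  2: x0=0xfc x1=0x42 x2=0xf4 x3=0x28 x4=0xdc x5=0xbe  N=1 Z=0
after  3: x0=0xfc x1=0xf0 x2=0xf4 x3=0x28 x4=0xdc x5=0xbe  N=1 Z=0
after  4: x0=0xfc x1=0xf0 x2=0xf4 x3=0xce x4=0xdc x5=0xbe  N=1 Z=0
-- IRQ taken; context saved, return-PC = 5 --

K = 4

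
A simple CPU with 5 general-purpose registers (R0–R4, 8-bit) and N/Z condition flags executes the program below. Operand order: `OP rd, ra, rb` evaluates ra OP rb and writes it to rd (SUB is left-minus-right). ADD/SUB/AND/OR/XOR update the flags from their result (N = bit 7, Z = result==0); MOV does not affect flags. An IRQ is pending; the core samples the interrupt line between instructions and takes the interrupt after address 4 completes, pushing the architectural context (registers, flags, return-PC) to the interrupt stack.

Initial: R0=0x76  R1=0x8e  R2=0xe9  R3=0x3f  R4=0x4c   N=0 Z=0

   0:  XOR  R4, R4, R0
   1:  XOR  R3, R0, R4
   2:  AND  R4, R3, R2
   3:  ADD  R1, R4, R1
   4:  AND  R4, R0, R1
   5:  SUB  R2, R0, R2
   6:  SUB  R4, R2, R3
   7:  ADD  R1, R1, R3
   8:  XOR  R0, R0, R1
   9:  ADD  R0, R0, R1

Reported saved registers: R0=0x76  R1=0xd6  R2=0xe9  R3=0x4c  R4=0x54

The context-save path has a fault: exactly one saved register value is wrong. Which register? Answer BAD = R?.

BAD = R4

after  0: R0=0x76 R1=0x8e R2=0xe9 R3=0x3f R4=0x3a  N=0 Z=0
after  1: R0=0x76 R1=0x8e R2=0xe9 R3=0x4c R4=0x3a  N=0 Z=0
after  2: R0=0x76 R1=0x8e R2=0xe9 R3=0x4c R4=0x48  N=0 Z=0
after  3: R0=0x76 R1=0xd6 R2=0xe9 R3=0x4c R4=0x48  N=1 Z=0
after  4: R0=0x76 R1=0xd6 R2=0xe9 R3=0x4c R4=0x56  N=0 Z=0
-- IRQ taken; context saved, return-PC = 5 --
mismatch: R4: reported 0x54 vs actual 0x56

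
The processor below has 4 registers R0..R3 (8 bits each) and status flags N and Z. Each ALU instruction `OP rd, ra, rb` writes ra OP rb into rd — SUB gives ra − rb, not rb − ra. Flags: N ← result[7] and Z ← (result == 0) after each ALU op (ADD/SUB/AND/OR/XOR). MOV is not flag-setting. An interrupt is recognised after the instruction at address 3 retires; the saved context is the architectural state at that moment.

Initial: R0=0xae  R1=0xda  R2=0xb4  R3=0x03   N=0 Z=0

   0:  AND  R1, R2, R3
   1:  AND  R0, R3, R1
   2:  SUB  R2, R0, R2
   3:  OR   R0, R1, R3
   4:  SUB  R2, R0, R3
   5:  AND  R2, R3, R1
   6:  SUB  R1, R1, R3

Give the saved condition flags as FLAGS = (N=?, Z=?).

after  0: R0=0xae R1=0x00 R2=0xb4 R3=0x03  N=0 Z=1
after  1: R0=0x00 R1=0x00 R2=0xb4 R3=0x03  N=0 Z=1
after  2: R0=0x00 R1=0x00 R2=0x4c R3=0x03  N=0 Z=0
after  3: R0=0x03 R1=0x00 R2=0x4c R3=0x03  N=0 Z=0
-- IRQ taken; context saved, return-PC = 4 --

FLAGS = (N=0, Z=0)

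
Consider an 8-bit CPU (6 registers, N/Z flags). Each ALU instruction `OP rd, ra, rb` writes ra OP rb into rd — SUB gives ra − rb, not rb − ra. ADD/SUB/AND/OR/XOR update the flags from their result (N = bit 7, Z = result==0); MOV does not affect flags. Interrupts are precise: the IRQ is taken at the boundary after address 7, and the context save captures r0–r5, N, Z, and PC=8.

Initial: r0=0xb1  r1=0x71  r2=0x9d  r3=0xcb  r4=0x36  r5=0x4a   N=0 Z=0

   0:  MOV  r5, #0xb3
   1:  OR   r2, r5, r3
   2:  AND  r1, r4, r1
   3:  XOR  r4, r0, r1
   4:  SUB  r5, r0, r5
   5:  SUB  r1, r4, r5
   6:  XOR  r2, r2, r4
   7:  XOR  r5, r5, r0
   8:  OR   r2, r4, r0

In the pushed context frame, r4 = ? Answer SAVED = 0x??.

after  0: r0=0xb1 r1=0x71 r2=0x9d r3=0xcb r4=0x36 r5=0xb3  N=0 Z=0
after  1: r0=0xb1 r1=0x71 r2=0xfb r3=0xcb r4=0x36 r5=0xb3  N=1 Z=0
after  2: r0=0xb1 r1=0x30 r2=0xfb r3=0xcb r4=0x36 r5=0xb3  N=0 Z=0
after  3: r0=0xb1 r1=0x30 r2=0xfb r3=0xcb r4=0x81 r5=0xb3  N=1 Z=0
after  4: r0=0xb1 r1=0x30 r2=0xfb r3=0xcb r4=0x81 r5=0xfe  N=1 Z=0
after  5: r0=0xb1 r1=0x83 r2=0xfb r3=0xcb r4=0x81 r5=0xfe  N=1 Z=0
after  6: r0=0xb1 r1=0x83 r2=0x7a r3=0xcb r4=0x81 r5=0xfe  N=0 Z=0
after  7: r0=0xb1 r1=0x83 r2=0x7a r3=0xcb r4=0x81 r5=0x4f  N=0 Z=0
-- IRQ taken; context saved, return-PC = 8 --

SAVED = 0x81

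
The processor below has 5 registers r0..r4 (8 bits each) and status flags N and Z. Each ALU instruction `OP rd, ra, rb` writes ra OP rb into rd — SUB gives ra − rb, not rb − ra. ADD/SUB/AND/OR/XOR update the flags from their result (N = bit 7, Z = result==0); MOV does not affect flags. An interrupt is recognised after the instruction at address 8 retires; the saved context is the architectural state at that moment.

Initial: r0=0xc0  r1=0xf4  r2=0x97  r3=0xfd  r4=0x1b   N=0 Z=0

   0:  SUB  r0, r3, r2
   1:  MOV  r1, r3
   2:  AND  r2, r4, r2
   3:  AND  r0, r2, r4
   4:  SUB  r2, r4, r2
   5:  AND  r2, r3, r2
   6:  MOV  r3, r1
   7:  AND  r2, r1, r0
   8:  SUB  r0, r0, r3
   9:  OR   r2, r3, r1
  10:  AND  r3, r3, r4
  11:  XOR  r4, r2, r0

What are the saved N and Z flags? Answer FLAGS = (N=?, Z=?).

after  0: r0=0x66 r1=0xf4 r2=0x97 r3=0xfd r4=0x1b  N=0 Z=0
after  1: r0=0x66 r1=0xfd r2=0x97 r3=0xfd r4=0x1b  N=0 Z=0
after  2: r0=0x66 r1=0xfd r2=0x13 r3=0xfd r4=0x1b  N=0 Z=0
after  3: r0=0x13 r1=0xfd r2=0x13 r3=0xfd r4=0x1b  N=0 Z=0
after  4: r0=0x13 r1=0xfd r2=0x08 r3=0xfd r4=0x1b  N=0 Z=0
after  5: r0=0x13 r1=0xfd r2=0x08 r3=0xfd r4=0x1b  N=0 Z=0
after  6: r0=0x13 r1=0xfd r2=0x08 r3=0xfd r4=0x1b  N=0 Z=0
after  7: r0=0x13 r1=0xfd r2=0x11 r3=0xfd r4=0x1b  N=0 Z=0
after  8: r0=0x16 r1=0xfd r2=0x11 r3=0xfd r4=0x1b  N=0 Z=0
-- IRQ taken; context saved, return-PC = 9 --

FLAGS = (N=0, Z=0)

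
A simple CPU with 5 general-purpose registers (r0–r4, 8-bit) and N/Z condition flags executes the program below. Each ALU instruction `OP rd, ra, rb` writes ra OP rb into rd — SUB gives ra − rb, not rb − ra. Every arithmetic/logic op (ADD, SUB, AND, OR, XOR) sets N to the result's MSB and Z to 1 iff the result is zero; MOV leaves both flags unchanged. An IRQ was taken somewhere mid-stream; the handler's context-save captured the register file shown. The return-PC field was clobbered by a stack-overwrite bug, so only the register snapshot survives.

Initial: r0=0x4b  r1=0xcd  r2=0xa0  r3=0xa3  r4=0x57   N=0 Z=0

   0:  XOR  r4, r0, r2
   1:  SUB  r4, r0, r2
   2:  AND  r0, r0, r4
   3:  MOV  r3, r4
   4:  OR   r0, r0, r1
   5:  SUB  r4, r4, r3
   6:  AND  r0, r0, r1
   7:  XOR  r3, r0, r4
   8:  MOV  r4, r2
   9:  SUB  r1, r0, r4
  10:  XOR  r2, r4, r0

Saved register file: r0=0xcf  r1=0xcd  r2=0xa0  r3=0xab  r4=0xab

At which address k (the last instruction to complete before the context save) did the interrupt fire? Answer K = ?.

after  0: r0=0x4b r1=0xcd r2=0xa0 r3=0xa3 r4=0xeb  N=1 Z=0
after  1: r0=0x4b r1=0xcd r2=0xa0 r3=0xa3 r4=0xab  N=1 Z=0
after  2: r0=0x0b r1=0xcd r2=0xa0 r3=0xa3 r4=0xab  N=0 Z=0
after  3: r0=0x0b r1=0xcd r2=0xa0 r3=0xab r4=0xab  N=0 Z=0
after  4: r0=0xcf r1=0xcd r2=0xa0 r3=0xab r4=0xab  N=1 Z=0
-- IRQ taken; context saved, return-PC = 5 --

K = 4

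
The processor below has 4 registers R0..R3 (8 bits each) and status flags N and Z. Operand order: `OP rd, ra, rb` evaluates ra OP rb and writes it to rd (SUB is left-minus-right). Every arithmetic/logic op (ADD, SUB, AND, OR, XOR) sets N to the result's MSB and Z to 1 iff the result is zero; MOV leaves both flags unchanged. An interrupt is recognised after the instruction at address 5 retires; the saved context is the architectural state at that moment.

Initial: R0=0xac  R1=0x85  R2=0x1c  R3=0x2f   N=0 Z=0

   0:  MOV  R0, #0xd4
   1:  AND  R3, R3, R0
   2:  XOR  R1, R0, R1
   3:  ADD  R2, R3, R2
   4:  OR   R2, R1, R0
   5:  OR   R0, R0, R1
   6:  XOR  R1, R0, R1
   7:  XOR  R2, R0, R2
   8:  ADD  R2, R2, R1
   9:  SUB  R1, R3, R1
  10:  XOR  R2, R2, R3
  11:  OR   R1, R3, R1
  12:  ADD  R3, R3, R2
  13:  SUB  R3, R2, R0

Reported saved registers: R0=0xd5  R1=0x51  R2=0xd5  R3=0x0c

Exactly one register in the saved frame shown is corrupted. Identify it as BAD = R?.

after  0: R0=0xd4 R1=0x85 R2=0x1c R3=0x2f  N=0 Z=0
after  1: R0=0xd4 R1=0x85 R2=0x1c R3=0x04  N=0 Z=0
after  2: R0=0xd4 R1=0x51 R2=0x1c R3=0x04  N=0 Z=0
after  3: R0=0xd4 R1=0x51 R2=0x20 R3=0x04  N=0 Z=0
after  4: R0=0xd4 R1=0x51 R2=0xd5 R3=0x04  N=1 Z=0
after  5: R0=0xd5 R1=0x51 R2=0xd5 R3=0x04  N=1 Z=0
-- IRQ taken; context saved, return-PC = 6 --
mismatch: R3: reported 0x0c vs actual 0x04

BAD = R3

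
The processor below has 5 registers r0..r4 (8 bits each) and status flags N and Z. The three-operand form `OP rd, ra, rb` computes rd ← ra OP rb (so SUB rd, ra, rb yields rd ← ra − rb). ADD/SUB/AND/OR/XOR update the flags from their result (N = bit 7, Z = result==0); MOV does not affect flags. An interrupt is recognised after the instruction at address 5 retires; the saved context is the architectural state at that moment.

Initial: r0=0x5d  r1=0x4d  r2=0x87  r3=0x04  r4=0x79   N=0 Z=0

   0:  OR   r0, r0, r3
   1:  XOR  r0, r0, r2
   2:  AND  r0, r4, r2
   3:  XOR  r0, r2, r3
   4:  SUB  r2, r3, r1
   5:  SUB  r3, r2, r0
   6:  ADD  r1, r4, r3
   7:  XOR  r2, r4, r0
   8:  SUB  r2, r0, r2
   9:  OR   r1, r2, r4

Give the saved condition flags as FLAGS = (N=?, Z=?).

after  0: r0=0x5d r1=0x4d r2=0x87 r3=0x04 r4=0x79  N=0 Z=0
after  1: r0=0xda r1=0x4d r2=0x87 r3=0x04 r4=0x79  N=1 Z=0
after  2: r0=0x01 r1=0x4d r2=0x87 r3=0x04 r4=0x79  N=0 Z=0
after  3: r0=0x83 r1=0x4d r2=0x87 r3=0x04 r4=0x79  N=1 Z=0
after  4: r0=0x83 r1=0x4d r2=0xb7 r3=0x04 r4=0x79  N=1 Z=0
after  5: r0=0x83 r1=0x4d r2=0xb7 r3=0x34 r4=0x79  N=0 Z=0
-- IRQ taken; context saved, return-PC = 6 --

FLAGS = (N=0, Z=0)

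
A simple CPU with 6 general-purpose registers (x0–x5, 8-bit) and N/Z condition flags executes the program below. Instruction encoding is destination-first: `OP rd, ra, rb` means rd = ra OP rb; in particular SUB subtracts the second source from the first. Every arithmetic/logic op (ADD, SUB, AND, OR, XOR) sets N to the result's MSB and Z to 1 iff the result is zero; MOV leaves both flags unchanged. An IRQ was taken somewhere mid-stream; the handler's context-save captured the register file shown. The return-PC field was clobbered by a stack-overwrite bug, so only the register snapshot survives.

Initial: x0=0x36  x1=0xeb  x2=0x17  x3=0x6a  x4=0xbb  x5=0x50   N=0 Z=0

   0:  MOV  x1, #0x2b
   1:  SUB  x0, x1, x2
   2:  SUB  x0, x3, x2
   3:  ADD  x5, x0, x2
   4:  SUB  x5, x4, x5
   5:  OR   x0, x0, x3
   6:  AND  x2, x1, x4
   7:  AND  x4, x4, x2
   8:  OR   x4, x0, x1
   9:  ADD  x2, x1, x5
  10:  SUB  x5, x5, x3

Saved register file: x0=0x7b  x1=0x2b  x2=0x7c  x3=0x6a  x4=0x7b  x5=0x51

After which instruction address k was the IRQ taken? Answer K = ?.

after  0: x0=0x36 x1=0x2b x2=0x17 x3=0x6a x4=0xbb x5=0x50  N=0 Z=0
after  1: x0=0x14 x1=0x2b x2=0x17 x3=0x6a x4=0xbb x5=0x50  N=0 Z=0
after  2: x0=0x53 x1=0x2b x2=0x17 x3=0x6a x4=0xbb x5=0x50  N=0 Z=0
after  3: x0=0x53 x1=0x2b x2=0x17 x3=0x6a x4=0xbb x5=0x6a  N=0 Z=0
after  4: x0=0x53 x1=0x2b x2=0x17 x3=0x6a x4=0xbb x5=0x51  N=0 Z=0
after  5: x0=0x7b x1=0x2b x2=0x17 x3=0x6a x4=0xbb x5=0x51  N=0 Z=0
after  6: x0=0x7b x1=0x2b x2=0x2b x3=0x6a x4=0xbb x5=0x51  N=0 Z=0
after  7: x0=0x7b x1=0x2b x2=0x2b x3=0x6a x4=0x2b x5=0x51  N=0 Z=0
after  8: x0=0x7b x1=0x2b x2=0x2b x3=0x6a x4=0x7b x5=0x51  N=0 Z=0
after  9: x0=0x7b x1=0x2b x2=0x7c x3=0x6a x4=0x7b x5=0x51  N=0 Z=0
-- IRQ taken; context saved, return-PC = 10 --

K = 9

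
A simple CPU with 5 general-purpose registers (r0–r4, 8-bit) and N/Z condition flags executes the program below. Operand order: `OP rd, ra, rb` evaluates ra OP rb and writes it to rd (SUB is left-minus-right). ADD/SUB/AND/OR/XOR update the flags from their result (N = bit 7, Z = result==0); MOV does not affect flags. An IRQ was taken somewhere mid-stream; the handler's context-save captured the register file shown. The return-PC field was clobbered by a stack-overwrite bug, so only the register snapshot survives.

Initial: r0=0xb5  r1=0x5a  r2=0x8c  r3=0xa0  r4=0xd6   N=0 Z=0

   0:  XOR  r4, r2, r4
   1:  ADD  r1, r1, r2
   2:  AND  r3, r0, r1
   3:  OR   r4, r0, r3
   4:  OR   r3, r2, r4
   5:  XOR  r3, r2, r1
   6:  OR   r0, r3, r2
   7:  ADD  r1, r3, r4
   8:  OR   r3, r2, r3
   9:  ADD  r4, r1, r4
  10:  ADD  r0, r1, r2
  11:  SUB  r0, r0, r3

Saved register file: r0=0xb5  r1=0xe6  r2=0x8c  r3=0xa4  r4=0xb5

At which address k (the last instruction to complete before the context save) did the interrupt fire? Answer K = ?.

K = 3

after  0: r0=0xb5 r1=0x5a r2=0x8c r3=0xa0 r4=0x5a  N=0 Z=0
after  1: r0=0xb5 r1=0xe6 r2=0x8c r3=0xa0 r4=0x5a  N=1 Z=0
after  2: r0=0xb5 r1=0xe6 r2=0x8c r3=0xa4 r4=0x5a  N=1 Z=0
after  3: r0=0xb5 r1=0xe6 r2=0x8c r3=0xa4 r4=0xb5  N=1 Z=0
-- IRQ taken; context saved, return-PC = 4 --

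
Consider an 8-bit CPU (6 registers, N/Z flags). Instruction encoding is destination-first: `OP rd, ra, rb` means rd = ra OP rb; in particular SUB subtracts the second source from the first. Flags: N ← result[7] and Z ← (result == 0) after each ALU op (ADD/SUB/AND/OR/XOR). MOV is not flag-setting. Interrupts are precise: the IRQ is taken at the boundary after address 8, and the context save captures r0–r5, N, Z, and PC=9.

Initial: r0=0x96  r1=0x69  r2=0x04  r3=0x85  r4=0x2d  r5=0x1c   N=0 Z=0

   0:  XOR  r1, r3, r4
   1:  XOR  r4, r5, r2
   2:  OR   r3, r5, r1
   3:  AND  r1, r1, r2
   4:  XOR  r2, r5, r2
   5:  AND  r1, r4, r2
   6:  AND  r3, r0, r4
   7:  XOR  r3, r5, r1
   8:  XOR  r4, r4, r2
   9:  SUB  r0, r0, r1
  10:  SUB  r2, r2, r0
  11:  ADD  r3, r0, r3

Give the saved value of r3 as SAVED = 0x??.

SAVED = 0x04

after  0: r0=0x96 r1=0xa8 r2=0x04 r3=0x85 r4=0x2d r5=0x1c  N=1 Z=0
after  1: r0=0x96 r1=0xa8 r2=0x04 r3=0x85 r4=0x18 r5=0x1c  N=0 Z=0
after  2: r0=0x96 r1=0xa8 r2=0x04 r3=0xbc r4=0x18 r5=0x1c  N=1 Z=0
after  3: r0=0x96 r1=0x00 r2=0x04 r3=0xbc r4=0x18 r5=0x1c  N=0 Z=1
after  4: r0=0x96 r1=0x00 r2=0x18 r3=0xbc r4=0x18 r5=0x1c  N=0 Z=0
after  5: r0=0x96 r1=0x18 r2=0x18 r3=0xbc r4=0x18 r5=0x1c  N=0 Z=0
after  6: r0=0x96 r1=0x18 r2=0x18 r3=0x10 r4=0x18 r5=0x1c  N=0 Z=0
after  7: r0=0x96 r1=0x18 r2=0x18 r3=0x04 r4=0x18 r5=0x1c  N=0 Z=0
after  8: r0=0x96 r1=0x18 r2=0x18 r3=0x04 r4=0x00 r5=0x1c  N=0 Z=1
-- IRQ taken; context saved, return-PC = 9 --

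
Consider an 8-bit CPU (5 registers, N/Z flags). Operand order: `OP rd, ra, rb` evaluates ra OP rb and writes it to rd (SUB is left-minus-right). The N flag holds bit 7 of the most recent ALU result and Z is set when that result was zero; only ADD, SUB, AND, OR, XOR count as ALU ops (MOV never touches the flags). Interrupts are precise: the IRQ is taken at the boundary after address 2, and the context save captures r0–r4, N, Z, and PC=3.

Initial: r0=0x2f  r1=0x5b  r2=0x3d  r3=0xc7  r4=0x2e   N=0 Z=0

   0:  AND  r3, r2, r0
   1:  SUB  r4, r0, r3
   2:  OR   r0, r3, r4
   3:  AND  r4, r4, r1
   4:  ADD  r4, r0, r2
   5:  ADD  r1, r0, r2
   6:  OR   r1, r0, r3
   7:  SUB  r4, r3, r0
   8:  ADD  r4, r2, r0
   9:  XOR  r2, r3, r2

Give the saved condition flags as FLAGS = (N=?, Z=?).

after  0: r0=0x2f r1=0x5b r2=0x3d r3=0x2d r4=0x2e  N=0 Z=0
after  1: r0=0x2f r1=0x5b r2=0x3d r3=0x2d r4=0x02  N=0 Z=0
after  2: r0=0x2f r1=0x5b r2=0x3d r3=0x2d r4=0x02  N=0 Z=0
-- IRQ taken; context saved, return-PC = 3 --

FLAGS = (N=0, Z=0)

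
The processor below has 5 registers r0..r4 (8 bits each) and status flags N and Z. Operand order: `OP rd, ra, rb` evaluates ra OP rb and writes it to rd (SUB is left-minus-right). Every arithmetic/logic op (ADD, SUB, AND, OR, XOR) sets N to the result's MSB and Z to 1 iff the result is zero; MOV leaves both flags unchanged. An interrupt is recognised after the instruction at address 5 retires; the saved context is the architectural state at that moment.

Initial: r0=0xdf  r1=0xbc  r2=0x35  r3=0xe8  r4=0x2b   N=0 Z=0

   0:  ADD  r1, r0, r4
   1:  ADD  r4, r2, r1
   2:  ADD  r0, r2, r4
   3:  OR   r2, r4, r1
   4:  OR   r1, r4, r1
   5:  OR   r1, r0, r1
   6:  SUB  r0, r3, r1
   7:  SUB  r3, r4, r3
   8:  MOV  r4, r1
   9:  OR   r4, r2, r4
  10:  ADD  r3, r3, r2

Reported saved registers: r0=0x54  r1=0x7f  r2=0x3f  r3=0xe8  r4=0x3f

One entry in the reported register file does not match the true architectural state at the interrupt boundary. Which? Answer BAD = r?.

BAD = r0

after  0: r0=0xdf r1=0x0a r2=0x35 r3=0xe8 r4=0x2b  N=0 Z=0
after  1: r0=0xdf r1=0x0a r2=0x35 r3=0xe8 r4=0x3f  N=0 Z=0
after  2: r0=0x74 r1=0x0a r2=0x35 r3=0xe8 r4=0x3f  N=0 Z=0
after  3: r0=0x74 r1=0x0a r2=0x3f r3=0xe8 r4=0x3f  N=0 Z=0
after  4: r0=0x74 r1=0x3f r2=0x3f r3=0xe8 r4=0x3f  N=0 Z=0
after  5: r0=0x74 r1=0x7f r2=0x3f r3=0xe8 r4=0x3f  N=0 Z=0
-- IRQ taken; context saved, return-PC = 6 --
mismatch: r0: reported 0x54 vs actual 0x74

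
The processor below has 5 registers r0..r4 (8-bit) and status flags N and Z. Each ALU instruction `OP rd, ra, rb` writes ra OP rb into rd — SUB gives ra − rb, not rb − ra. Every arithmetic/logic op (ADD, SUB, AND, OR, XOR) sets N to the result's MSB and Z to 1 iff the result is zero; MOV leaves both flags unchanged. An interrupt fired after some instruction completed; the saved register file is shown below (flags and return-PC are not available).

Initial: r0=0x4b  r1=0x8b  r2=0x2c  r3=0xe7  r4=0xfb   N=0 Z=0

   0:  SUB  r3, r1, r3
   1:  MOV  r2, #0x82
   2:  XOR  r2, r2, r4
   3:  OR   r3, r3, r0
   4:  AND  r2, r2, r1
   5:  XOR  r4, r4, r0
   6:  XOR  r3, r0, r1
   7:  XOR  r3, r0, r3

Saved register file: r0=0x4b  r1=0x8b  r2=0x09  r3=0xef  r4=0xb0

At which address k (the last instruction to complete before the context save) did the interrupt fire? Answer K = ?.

K = 5

after  0: r0=0x4b r1=0x8b r2=0x2c r3=0xa4 r4=0xfb  N=1 Z=0
after  1: r0=0x4b r1=0x8b r2=0x82 r3=0xa4 r4=0xfb  N=1 Z=0
after  2: r0=0x4b r1=0x8b r2=0x79 r3=0xa4 r4=0xfb  N=0 Z=0
after  3: r0=0x4b r1=0x8b r2=0x79 r3=0xef r4=0xfb  N=1 Z=0
after  4: r0=0x4b r1=0x8b r2=0x09 r3=0xef r4=0xfb  N=0 Z=0
after  5: r0=0x4b r1=0x8b r2=0x09 r3=0xef r4=0xb0  N=1 Z=0
-- IRQ taken; context saved, return-PC = 6 --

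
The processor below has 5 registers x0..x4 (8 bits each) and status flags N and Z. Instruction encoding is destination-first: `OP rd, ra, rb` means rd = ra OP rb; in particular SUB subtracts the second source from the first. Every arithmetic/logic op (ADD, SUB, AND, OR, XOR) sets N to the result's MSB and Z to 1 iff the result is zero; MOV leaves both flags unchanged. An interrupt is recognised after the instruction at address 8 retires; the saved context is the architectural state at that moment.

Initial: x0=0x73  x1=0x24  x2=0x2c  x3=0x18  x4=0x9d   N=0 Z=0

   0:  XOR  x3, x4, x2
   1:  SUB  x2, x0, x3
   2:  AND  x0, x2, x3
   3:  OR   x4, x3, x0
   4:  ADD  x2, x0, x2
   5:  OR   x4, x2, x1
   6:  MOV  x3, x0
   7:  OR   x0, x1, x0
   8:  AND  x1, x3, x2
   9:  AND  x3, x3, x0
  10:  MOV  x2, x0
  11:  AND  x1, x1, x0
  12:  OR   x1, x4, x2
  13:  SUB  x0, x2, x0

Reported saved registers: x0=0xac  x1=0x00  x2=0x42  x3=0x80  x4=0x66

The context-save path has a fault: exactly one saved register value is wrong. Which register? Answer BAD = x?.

after  0: x0=0x73 x1=0x24 x2=0x2c x3=0xb1 x4=0x9d  N=1 Z=0
after  1: x0=0x73 x1=0x24 x2=0xc2 x3=0xb1 x4=0x9d  N=1 Z=0
after  2: x0=0x80 x1=0x24 x2=0xc2 x3=0xb1 x4=0x9d  N=1 Z=0
after  3: x0=0x80 x1=0x24 x2=0xc2 x3=0xb1 x4=0xb1  N=1 Z=0
after  4: x0=0x80 x1=0x24 x2=0x42 x3=0xb1 x4=0xb1  N=0 Z=0
after  5: x0=0x80 x1=0x24 x2=0x42 x3=0xb1 x4=0x66  N=0 Z=0
after  6: x0=0x80 x1=0x24 x2=0x42 x3=0x80 x4=0x66  N=0 Z=0
after  7: x0=0xa4 x1=0x24 x2=0x42 x3=0x80 x4=0x66  N=1 Z=0
after  8: x0=0xa4 x1=0x00 x2=0x42 x3=0x80 x4=0x66  N=0 Z=1
-- IRQ taken; context saved, return-PC = 9 --
mismatch: x0: reported 0xac vs actual 0xa4

BAD = x0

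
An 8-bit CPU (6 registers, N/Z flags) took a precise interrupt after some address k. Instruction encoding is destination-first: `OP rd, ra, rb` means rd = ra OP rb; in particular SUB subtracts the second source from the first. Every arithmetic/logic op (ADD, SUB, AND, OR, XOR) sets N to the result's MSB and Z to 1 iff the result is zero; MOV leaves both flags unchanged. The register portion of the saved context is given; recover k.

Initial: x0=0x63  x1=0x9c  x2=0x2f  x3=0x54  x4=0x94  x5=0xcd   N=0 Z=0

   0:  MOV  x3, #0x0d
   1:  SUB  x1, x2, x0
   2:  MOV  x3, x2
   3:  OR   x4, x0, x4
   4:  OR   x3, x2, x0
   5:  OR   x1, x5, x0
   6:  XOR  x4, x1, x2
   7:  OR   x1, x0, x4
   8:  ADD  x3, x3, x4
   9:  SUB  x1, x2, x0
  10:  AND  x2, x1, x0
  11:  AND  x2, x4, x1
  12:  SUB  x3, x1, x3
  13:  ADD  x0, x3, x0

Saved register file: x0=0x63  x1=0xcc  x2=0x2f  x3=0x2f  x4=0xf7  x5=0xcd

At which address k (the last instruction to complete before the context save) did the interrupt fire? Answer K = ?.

K = 3

after  0: x0=0x63 x1=0x9c x2=0x2f x3=0x0d x4=0x94 x5=0xcd  N=0 Z=0
after  1: x0=0x63 x1=0xcc x2=0x2f x3=0x0d x4=0x94 x5=0xcd  N=1 Z=0
after  2: x0=0x63 x1=0xcc x2=0x2f x3=0x2f x4=0x94 x5=0xcd  N=1 Z=0
after  3: x0=0x63 x1=0xcc x2=0x2f x3=0x2f x4=0xf7 x5=0xcd  N=1 Z=0
-- IRQ taken; context saved, return-PC = 4 --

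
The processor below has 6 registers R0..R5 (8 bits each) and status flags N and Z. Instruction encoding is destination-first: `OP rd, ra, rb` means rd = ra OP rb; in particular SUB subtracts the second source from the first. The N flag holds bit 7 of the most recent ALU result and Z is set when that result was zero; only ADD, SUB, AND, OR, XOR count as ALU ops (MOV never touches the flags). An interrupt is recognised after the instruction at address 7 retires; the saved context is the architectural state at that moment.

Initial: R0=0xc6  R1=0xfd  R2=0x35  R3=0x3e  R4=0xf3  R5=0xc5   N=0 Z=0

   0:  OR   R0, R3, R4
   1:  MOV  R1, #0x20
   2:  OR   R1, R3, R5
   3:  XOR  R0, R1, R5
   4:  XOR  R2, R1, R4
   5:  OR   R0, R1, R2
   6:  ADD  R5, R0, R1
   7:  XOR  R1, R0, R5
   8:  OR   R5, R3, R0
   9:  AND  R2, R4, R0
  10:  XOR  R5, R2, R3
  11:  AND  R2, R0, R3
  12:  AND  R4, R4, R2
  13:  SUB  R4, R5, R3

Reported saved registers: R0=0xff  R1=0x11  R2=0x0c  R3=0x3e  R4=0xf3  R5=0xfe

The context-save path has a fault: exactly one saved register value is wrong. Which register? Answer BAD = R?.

after  0: R0=0xff R1=0xfd R2=0x35 R3=0x3e R4=0xf3 R5=0xc5  N=1 Z=0
after  1: R0=0xff R1=0x20 R2=0x35 R3=0x3e R4=0xf3 R5=0xc5  N=1 Z=0
after  2: R0=0xff R1=0xff R2=0x35 R3=0x3e R4=0xf3 R5=0xc5  N=1 Z=0
after  3: R0=0x3a R1=0xff R2=0x35 R3=0x3e R4=0xf3 R5=0xc5  N=0 Z=0
after  4: R0=0x3a R1=0xff R2=0x0c R3=0x3e R4=0xf3 R5=0xc5  N=0 Z=0
after  5: R0=0xff R1=0xff R2=0x0c R3=0x3e R4=0xf3 R5=0xc5  N=1 Z=0
after  6: R0=0xff R1=0xff R2=0x0c R3=0x3e R4=0xf3 R5=0xfe  N=1 Z=0
after  7: R0=0xff R1=0x01 R2=0x0c R3=0x3e R4=0xf3 R5=0xfe  N=0 Z=0
-- IRQ taken; context saved, return-PC = 8 --
mismatch: R1: reported 0x11 vs actual 0x01

BAD = R1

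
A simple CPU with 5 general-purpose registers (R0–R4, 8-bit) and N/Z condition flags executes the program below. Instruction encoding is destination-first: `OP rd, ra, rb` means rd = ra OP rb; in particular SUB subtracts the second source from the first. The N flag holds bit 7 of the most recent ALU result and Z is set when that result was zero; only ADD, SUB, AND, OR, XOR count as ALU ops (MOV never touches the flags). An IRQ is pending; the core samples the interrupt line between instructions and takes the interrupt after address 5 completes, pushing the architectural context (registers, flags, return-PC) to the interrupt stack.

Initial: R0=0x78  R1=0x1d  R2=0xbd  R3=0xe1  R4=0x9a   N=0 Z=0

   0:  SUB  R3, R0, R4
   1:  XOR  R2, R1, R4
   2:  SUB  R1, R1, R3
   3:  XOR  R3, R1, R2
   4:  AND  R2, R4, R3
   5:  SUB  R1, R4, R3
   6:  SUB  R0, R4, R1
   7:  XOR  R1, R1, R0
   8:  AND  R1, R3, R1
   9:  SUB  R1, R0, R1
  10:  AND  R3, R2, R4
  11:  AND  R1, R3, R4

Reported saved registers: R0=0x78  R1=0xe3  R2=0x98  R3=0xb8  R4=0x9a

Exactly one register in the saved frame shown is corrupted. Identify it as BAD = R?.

after  0: R0=0x78 R1=0x1d R2=0xbd R3=0xde R4=0x9a  N=1 Z=0
after  1: R0=0x78 R1=0x1d R2=0x87 R3=0xde R4=0x9a  N=1 Z=0
after  2: R0=0x78 R1=0x3f R2=0x87 R3=0xde R4=0x9a  N=0 Z=0
after  3: R0=0x78 R1=0x3f R2=0x87 R3=0xb8 R4=0x9a  N=1 Z=0
after  4: R0=0x78 R1=0x3f R2=0x98 R3=0xb8 R4=0x9a  N=1 Z=0
after  5: R0=0x78 R1=0xe2 R2=0x98 R3=0xb8 R4=0x9a  N=1 Z=0
-- IRQ taken; context saved, return-PC = 6 --
mismatch: R1: reported 0xe3 vs actual 0xe2

BAD = R1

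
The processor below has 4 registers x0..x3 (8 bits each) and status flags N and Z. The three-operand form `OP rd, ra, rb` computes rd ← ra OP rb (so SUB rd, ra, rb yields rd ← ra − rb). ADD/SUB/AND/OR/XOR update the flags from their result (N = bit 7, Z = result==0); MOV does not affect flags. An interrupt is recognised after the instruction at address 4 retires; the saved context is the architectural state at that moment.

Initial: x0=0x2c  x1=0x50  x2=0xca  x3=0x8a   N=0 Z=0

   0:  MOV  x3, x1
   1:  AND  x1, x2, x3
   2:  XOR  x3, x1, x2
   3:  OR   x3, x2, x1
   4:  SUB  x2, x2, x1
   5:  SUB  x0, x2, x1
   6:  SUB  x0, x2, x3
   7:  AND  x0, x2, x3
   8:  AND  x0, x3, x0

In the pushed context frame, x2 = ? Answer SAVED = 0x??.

SAVED = 0x8a

after  0: x0=0x2c x1=0x50 x2=0xca x3=0x50  N=0 Z=0
after  1: x0=0x2c x1=0x40 x2=0xca x3=0x50  N=0 Z=0
after  2: x0=0x2c x1=0x40 x2=0xca x3=0x8a  N=1 Z=0
after  3: x0=0x2c x1=0x40 x2=0xca x3=0xca  N=1 Z=0
after  4: x0=0x2c x1=0x40 x2=0x8a x3=0xca  N=1 Z=0
-- IRQ taken; context saved, return-PC = 5 --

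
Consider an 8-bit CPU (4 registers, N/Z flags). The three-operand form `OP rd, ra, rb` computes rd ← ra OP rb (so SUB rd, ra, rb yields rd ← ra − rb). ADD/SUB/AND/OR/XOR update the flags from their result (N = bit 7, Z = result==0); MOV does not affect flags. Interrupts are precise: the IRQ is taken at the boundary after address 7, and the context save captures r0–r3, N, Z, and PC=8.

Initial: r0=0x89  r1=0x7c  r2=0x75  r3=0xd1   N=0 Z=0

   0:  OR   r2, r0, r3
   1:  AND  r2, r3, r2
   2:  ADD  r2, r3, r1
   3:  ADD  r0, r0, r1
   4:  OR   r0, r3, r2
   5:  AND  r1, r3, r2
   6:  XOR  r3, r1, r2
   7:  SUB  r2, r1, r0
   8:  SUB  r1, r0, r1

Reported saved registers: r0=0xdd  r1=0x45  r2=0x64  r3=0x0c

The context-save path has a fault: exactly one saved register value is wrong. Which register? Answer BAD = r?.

BAD = r1

after  0: r0=0x89 r1=0x7c r2=0xd9 r3=0xd1  N=1 Z=0
after  1: r0=0x89 r1=0x7c r2=0xd1 r3=0xd1  N=1 Z=0
after  2: r0=0x89 r1=0x7c r2=0x4d r3=0xd1  N=0 Z=0
after  3: r0=0x05 r1=0x7c r2=0x4d r3=0xd1  N=0 Z=0
after  4: r0=0xdd r1=0x7c r2=0x4d r3=0xd1  N=1 Z=0
after  5: r0=0xdd r1=0x41 r2=0x4d r3=0xd1  N=0 Z=0
after  6: r0=0xdd r1=0x41 r2=0x4d r3=0x0c  N=0 Z=0
after  7: r0=0xdd r1=0x41 r2=0x64 r3=0x0c  N=0 Z=0
-- IRQ taken; context saved, return-PC = 8 --
mismatch: r1: reported 0x45 vs actual 0x41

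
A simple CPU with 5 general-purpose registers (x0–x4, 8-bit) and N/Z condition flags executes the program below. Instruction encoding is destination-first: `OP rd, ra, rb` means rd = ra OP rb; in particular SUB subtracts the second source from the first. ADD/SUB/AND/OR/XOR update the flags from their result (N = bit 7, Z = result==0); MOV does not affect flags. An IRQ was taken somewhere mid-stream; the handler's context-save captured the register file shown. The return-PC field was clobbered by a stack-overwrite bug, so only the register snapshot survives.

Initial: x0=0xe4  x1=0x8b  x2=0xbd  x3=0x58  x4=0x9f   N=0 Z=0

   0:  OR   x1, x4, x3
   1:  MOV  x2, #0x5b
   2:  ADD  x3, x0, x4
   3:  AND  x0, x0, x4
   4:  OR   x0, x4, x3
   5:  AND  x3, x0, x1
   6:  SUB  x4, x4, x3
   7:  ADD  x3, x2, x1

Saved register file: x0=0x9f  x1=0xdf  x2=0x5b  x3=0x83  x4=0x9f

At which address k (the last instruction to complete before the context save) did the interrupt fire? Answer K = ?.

after  0: x0=0xe4 x1=0xdf x2=0xbd x3=0x58 x4=0x9f  N=1 Z=0
after  1: x0=0xe4 x1=0xdf x2=0x5b x3=0x58 x4=0x9f  N=1 Z=0
after  2: x0=0xe4 x1=0xdf x2=0x5b x3=0x83 x4=0x9f  N=1 Z=0
after  3: x0=0x84 x1=0xdf x2=0x5b x3=0x83 x4=0x9f  N=1 Z=0
after  4: x0=0x9f x1=0xdf x2=0x5b x3=0x83 x4=0x9f  N=1 Z=0
-- IRQ taken; context saved, return-PC = 5 --

K = 4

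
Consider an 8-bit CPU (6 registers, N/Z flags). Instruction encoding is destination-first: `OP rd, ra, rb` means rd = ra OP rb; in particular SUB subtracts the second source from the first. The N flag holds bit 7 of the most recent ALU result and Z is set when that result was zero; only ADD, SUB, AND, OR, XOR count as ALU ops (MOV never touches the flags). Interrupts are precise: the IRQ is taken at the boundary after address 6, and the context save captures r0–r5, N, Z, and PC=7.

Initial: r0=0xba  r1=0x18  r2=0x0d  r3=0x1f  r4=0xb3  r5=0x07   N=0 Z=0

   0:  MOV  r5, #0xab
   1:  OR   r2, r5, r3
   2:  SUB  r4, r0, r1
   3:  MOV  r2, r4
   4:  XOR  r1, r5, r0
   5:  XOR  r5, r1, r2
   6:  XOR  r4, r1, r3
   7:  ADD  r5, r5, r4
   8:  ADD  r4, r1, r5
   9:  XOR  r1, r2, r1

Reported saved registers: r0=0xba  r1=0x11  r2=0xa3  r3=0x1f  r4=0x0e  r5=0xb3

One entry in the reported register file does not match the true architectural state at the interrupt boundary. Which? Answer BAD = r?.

after  0: r0=0xba r1=0x18 r2=0x0d r3=0x1f r4=0xb3 r5=0xab  N=0 Z=0
after  1: r0=0xba r1=0x18 r2=0xbf r3=0x1f r4=0xb3 r5=0xab  N=1 Z=0
after  2: r0=0xba r1=0x18 r2=0xbf r3=0x1f r4=0xa2 r5=0xab  N=1 Z=0
after  3: r0=0xba r1=0x18 r2=0xa2 r3=0x1f r4=0xa2 r5=0xab  N=1 Z=0
after  4: r0=0xba r1=0x11 r2=0xa2 r3=0x1f r4=0xa2 r5=0xab  N=0 Z=0
after  5: r0=0xba r1=0x11 r2=0xa2 r3=0x1f r4=0xa2 r5=0xb3  N=1 Z=0
after  6: r0=0xba r1=0x11 r2=0xa2 r3=0x1f r4=0x0e r5=0xb3  N=0 Z=0
-- IRQ taken; context saved, return-PC = 7 --
mismatch: r2: reported 0xa3 vs actual 0xa2

BAD = r2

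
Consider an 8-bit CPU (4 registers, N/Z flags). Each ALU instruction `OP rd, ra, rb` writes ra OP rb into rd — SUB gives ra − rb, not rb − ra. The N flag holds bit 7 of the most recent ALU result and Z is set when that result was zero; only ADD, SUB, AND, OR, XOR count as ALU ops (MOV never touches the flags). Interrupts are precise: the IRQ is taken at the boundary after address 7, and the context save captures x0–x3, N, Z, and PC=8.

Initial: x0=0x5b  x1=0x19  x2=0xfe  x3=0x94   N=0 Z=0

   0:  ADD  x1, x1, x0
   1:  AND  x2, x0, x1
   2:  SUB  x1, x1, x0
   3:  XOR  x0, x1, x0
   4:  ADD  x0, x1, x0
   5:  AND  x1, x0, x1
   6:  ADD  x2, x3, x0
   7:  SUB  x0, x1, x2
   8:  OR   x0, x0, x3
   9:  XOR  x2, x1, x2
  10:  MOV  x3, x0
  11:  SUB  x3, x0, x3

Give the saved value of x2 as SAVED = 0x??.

after  0: x0=0x5b x1=0x74 x2=0xfe x3=0x94  N=0 Z=0
after  1: x0=0x5b x1=0x74 x2=0x50 x3=0x94  N=0 Z=0
after  2: x0=0x5b x1=0x19 x2=0x50 x3=0x94  N=0 Z=0
after  3: x0=0x42 x1=0x19 x2=0x50 x3=0x94  N=0 Z=0
after  4: x0=0x5b x1=0x19 x2=0x50 x3=0x94  N=0 Z=0
after  5: x0=0x5b x1=0x19 x2=0x50 x3=0x94  N=0 Z=0
after  6: x0=0x5b x1=0x19 x2=0xef x3=0x94  N=1 Z=0
after  7: x0=0x2a x1=0x19 x2=0xef x3=0x94  N=0 Z=0
-- IRQ taken; context saved, return-PC = 8 --

SAVED = 0xef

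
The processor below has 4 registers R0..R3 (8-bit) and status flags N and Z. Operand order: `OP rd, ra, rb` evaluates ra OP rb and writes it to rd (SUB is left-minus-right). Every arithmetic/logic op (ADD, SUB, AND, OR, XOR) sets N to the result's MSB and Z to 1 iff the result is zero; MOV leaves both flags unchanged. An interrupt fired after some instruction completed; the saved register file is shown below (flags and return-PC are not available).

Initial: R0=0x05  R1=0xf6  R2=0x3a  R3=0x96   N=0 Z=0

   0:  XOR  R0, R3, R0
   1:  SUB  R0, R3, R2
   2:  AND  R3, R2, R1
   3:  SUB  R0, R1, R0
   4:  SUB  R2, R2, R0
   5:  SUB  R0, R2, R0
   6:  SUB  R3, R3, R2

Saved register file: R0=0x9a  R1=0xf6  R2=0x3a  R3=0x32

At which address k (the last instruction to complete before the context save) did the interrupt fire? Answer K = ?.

K = 3

after  0: R0=0x93 R1=0xf6 R2=0x3a R3=0x96  N=1 Z=0
after  1: R0=0x5c R1=0xf6 R2=0x3a R3=0x96  N=0 Z=0
after  2: R0=0x5c R1=0xf6 R2=0x3a R3=0x32  N=0 Z=0
after  3: R0=0x9a R1=0xf6 R2=0x3a R3=0x32  N=1 Z=0
-- IRQ taken; context saved, return-PC = 4 --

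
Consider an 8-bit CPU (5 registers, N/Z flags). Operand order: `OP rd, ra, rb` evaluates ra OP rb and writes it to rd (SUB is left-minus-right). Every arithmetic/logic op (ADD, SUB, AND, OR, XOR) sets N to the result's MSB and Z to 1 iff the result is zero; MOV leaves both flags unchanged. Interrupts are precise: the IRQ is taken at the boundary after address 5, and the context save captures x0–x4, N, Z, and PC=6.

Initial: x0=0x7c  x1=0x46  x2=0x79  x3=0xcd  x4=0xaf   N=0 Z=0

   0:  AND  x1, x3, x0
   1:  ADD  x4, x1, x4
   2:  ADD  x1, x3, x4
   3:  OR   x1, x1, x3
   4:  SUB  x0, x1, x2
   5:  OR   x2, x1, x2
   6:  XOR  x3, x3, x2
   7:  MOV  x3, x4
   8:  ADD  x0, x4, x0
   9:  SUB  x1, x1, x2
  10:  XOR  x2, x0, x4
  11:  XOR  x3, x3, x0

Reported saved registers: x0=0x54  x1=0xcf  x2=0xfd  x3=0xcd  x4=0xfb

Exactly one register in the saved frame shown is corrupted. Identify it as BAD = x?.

BAD = x1

after  0: x0=0x7c x1=0x4c x2=0x79 x3=0xcd x4=0xaf  N=0 Z=0
after  1: x0=0x7c x1=0x4c x2=0x79 x3=0xcd x4=0xfb  N=1 Z=0
after  2: x0=0x7c x1=0xc8 x2=0x79 x3=0xcd x4=0xfb  N=1 Z=0
after  3: x0=0x7c x1=0xcd x2=0x79 x3=0xcd x4=0xfb  N=1 Z=0
after  4: x0=0x54 x1=0xcd x2=0x79 x3=0xcd x4=0xfb  N=0 Z=0
after  5: x0=0x54 x1=0xcd x2=0xfd x3=0xcd x4=0xfb  N=1 Z=0
-- IRQ taken; context saved, return-PC = 6 --
mismatch: x1: reported 0xcf vs actual 0xcd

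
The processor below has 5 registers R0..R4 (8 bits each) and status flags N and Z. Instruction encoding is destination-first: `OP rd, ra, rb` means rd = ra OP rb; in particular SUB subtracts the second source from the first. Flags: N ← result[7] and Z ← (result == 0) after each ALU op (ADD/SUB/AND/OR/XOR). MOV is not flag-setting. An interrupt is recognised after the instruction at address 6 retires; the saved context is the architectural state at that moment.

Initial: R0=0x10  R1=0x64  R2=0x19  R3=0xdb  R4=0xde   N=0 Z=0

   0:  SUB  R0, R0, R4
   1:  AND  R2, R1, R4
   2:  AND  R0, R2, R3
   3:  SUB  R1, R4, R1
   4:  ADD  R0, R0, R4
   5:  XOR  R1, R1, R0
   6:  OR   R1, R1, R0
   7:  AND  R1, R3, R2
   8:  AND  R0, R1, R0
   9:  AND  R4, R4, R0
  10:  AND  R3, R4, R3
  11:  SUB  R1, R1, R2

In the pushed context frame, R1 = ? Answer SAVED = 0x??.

SAVED = 0x7e

after  0: R0=0x32 R1=0x64 R2=0x19 R3=0xdb R4=0xde  N=0 Z=0
after  1: R0=0x32 R1=0x64 R2=0x44 R3=0xdb R4=0xde  N=0 Z=0
after  2: R0=0x40 R1=0x64 R2=0x44 R3=0xdb R4=0xde  N=0 Z=0
after  3: R0=0x40 R1=0x7a R2=0x44 R3=0xdb R4=0xde  N=0 Z=0
after  4: R0=0x1e R1=0x7a R2=0x44 R3=0xdb R4=0xde  N=0 Z=0
after  5: R0=0x1e R1=0x64 R2=0x44 R3=0xdb R4=0xde  N=0 Z=0
after  6: R0=0x1e R1=0x7e R2=0x44 R3=0xdb R4=0xde  N=0 Z=0
-- IRQ taken; context saved, return-PC = 7 --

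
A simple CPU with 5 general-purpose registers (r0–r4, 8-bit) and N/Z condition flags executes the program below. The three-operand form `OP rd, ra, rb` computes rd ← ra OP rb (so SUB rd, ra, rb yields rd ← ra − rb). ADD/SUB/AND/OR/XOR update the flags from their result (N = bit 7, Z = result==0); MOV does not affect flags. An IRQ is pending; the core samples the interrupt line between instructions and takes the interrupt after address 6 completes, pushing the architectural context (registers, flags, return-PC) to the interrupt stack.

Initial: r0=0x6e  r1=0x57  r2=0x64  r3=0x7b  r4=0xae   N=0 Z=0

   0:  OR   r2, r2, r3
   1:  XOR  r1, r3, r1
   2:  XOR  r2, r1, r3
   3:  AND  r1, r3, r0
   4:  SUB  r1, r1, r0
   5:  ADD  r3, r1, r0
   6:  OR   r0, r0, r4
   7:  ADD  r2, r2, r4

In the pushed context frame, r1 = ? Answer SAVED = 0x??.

SAVED = 0xfc

after  0: r0=0x6e r1=0x57 r2=0x7f r3=0x7b r4=0xae  N=0 Z=0
after  1: r0=0x6e r1=0x2c r2=0x7f r3=0x7b r4=0xae  N=0 Z=0
after  2: r0=0x6e r1=0x2c r2=0x57 r3=0x7b r4=0xae  N=0 Z=0
after  3: r0=0x6e r1=0x6a r2=0x57 r3=0x7b r4=0xae  N=0 Z=0
after  4: r0=0x6e r1=0xfc r2=0x57 r3=0x7b r4=0xae  N=1 Z=0
after  5: r0=0x6e r1=0xfc r2=0x57 r3=0x6a r4=0xae  N=0 Z=0
after  6: r0=0xee r1=0xfc r2=0x57 r3=0x6a r4=0xae  N=1 Z=0
-- IRQ taken; context saved, return-PC = 7 --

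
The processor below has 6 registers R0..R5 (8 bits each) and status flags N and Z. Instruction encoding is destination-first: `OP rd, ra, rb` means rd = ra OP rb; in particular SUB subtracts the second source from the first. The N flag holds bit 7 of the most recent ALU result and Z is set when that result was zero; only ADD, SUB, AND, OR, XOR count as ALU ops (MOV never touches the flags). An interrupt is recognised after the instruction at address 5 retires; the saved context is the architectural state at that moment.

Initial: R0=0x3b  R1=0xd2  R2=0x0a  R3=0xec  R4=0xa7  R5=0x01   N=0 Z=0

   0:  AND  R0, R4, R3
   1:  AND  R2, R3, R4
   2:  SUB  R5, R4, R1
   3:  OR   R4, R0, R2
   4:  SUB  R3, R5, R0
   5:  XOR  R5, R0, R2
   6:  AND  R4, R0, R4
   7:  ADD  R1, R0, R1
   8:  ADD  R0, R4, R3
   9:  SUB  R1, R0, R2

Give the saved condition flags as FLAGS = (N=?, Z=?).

after  0: R0=0xa4 R1=0xd2 R2=0x0a R3=0xec R4=0xa7 R5=0x01  N=1 Z=0
after  1: R0=0xa4 R1=0xd2 R2=0xa4 R3=0xec R4=0xa7 R5=0x01  N=1 Z=0
after  2: R0=0xa4 R1=0xd2 R2=0xa4 R3=0xec R4=0xa7 R5=0xd5  N=1 Z=0
after  3: R0=0xa4 R1=0xd2 R2=0xa4 R3=0xec R4=0xa4 R5=0xd5  N=1 Z=0
after  4: R0=0xa4 R1=0xd2 R2=0xa4 R3=0x31 R4=0xa4 R5=0xd5  N=0 Z=0
after  5: R0=0xa4 R1=0xd2 R2=0xa4 R3=0x31 R4=0xa4 R5=0x00  N=0 Z=1
-- IRQ taken; context saved, return-PC = 6 --

FLAGS = (N=0, Z=1)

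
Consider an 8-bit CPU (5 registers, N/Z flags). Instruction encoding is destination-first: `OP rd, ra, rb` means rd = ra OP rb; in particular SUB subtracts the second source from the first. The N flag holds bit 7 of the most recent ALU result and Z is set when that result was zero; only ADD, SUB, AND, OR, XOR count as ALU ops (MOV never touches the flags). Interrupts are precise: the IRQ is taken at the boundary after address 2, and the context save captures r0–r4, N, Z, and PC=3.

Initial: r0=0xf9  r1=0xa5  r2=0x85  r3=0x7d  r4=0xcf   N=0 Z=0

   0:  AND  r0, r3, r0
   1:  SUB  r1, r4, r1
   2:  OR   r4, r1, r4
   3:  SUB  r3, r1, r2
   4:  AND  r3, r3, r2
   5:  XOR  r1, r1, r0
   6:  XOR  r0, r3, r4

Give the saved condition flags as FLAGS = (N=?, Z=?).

after  0: r0=0x79 r1=0xa5 r2=0x85 r3=0x7d r4=0xcf  N=0 Z=0
after  1: r0=0x79 r1=0x2a r2=0x85 r3=0x7d r4=0xcf  N=0 Z=0
after  2: r0=0x79 r1=0x2a r2=0x85 r3=0x7d r4=0xef  N=1 Z=0
-- IRQ taken; context saved, return-PC = 3 --

FLAGS = (N=1, Z=0)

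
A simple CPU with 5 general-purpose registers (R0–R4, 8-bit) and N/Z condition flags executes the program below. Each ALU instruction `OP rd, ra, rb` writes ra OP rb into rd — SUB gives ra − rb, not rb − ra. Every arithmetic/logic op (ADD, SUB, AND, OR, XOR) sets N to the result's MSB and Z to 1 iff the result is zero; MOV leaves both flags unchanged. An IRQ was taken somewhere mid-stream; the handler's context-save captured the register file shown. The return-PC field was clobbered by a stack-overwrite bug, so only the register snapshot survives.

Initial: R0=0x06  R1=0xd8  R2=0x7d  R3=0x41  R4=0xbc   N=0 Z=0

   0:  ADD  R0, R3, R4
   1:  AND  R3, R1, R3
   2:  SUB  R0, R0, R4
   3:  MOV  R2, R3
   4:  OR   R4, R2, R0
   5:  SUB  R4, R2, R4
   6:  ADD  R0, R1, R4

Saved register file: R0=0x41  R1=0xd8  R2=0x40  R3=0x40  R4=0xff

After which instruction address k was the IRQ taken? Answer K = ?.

after  0: R0=0xfd R1=0xd8 R2=0x7d R3=0x41 R4=0xbc  N=1 Z=0
after  1: R0=0xfd R1=0xd8 R2=0x7d R3=0x40 R4=0xbc  N=0 Z=0
after  2: R0=0x41 R1=0xd8 R2=0x7d R3=0x40 R4=0xbc  N=0 Z=0
after  3: R0=0x41 R1=0xd8 R2=0x40 R3=0x40 R4=0xbc  N=0 Z=0
after  4: R0=0x41 R1=0xd8 R2=0x40 R3=0x40 R4=0x41  N=0 Z=0
after  5: R0=0x41 R1=0xd8 R2=0x40 R3=0x40 R4=0xff  N=1 Z=0
-- IRQ taken; context saved, return-PC = 6 --

K = 5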